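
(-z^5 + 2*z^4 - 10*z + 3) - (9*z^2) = -z^5 + 2*z^4 - 9*z^2 - 10*z + 3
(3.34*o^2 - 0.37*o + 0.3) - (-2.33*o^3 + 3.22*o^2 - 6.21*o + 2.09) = 2.33*o^3 + 0.12*o^2 + 5.84*o - 1.79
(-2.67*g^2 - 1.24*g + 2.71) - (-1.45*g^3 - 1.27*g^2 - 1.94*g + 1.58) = 1.45*g^3 - 1.4*g^2 + 0.7*g + 1.13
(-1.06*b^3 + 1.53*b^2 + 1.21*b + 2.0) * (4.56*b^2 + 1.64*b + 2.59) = -4.8336*b^5 + 5.2384*b^4 + 5.2814*b^3 + 15.0671*b^2 + 6.4139*b + 5.18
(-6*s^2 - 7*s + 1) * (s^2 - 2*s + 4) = -6*s^4 + 5*s^3 - 9*s^2 - 30*s + 4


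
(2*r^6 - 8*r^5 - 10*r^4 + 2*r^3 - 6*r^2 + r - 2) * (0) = 0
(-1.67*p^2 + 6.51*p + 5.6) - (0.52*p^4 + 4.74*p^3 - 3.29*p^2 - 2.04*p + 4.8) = -0.52*p^4 - 4.74*p^3 + 1.62*p^2 + 8.55*p + 0.8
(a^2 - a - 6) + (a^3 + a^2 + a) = a^3 + 2*a^2 - 6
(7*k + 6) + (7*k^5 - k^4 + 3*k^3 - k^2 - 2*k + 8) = 7*k^5 - k^4 + 3*k^3 - k^2 + 5*k + 14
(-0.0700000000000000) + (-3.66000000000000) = -3.73000000000000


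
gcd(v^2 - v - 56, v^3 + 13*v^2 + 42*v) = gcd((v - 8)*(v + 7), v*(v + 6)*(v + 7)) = v + 7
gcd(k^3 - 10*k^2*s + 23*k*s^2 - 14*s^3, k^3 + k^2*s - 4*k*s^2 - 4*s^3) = -k + 2*s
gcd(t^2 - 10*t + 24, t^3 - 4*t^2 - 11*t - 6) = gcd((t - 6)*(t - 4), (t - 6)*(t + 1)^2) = t - 6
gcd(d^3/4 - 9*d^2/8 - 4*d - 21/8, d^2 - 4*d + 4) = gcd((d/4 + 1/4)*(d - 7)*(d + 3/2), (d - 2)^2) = 1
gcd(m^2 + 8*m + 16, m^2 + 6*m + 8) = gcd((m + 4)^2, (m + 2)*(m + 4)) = m + 4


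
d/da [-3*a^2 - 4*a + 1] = -6*a - 4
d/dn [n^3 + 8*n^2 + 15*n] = 3*n^2 + 16*n + 15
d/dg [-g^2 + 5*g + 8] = 5 - 2*g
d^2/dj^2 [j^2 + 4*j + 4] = 2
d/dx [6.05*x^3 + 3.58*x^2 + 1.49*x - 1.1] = 18.15*x^2 + 7.16*x + 1.49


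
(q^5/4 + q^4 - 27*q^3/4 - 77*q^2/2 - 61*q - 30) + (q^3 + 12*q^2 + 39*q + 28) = q^5/4 + q^4 - 23*q^3/4 - 53*q^2/2 - 22*q - 2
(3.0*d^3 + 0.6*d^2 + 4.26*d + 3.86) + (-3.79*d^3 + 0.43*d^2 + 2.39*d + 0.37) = -0.79*d^3 + 1.03*d^2 + 6.65*d + 4.23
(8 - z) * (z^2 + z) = -z^3 + 7*z^2 + 8*z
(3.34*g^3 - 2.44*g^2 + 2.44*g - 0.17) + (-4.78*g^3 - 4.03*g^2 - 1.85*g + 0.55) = -1.44*g^3 - 6.47*g^2 + 0.59*g + 0.38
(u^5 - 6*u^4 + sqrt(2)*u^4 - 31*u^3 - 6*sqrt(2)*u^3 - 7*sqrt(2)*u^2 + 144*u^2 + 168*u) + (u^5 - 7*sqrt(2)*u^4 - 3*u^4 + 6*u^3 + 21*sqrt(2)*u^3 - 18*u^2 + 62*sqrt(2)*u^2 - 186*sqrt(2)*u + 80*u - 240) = 2*u^5 - 9*u^4 - 6*sqrt(2)*u^4 - 25*u^3 + 15*sqrt(2)*u^3 + 55*sqrt(2)*u^2 + 126*u^2 - 186*sqrt(2)*u + 248*u - 240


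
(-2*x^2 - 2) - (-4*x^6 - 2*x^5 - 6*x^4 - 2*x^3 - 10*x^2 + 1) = 4*x^6 + 2*x^5 + 6*x^4 + 2*x^3 + 8*x^2 - 3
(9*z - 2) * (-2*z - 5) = -18*z^2 - 41*z + 10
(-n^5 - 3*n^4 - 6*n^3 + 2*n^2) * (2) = -2*n^5 - 6*n^4 - 12*n^3 + 4*n^2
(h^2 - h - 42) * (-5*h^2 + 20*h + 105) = -5*h^4 + 25*h^3 + 295*h^2 - 945*h - 4410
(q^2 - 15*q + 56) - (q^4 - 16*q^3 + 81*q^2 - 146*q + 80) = -q^4 + 16*q^3 - 80*q^2 + 131*q - 24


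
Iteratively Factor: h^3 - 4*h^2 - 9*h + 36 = (h + 3)*(h^2 - 7*h + 12) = (h - 3)*(h + 3)*(h - 4)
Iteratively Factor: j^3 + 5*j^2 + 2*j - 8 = (j + 4)*(j^2 + j - 2) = (j + 2)*(j + 4)*(j - 1)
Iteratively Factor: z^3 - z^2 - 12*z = (z - 4)*(z^2 + 3*z) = z*(z - 4)*(z + 3)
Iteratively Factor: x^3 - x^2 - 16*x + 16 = (x - 4)*(x^2 + 3*x - 4) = (x - 4)*(x + 4)*(x - 1)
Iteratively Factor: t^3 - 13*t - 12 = (t + 1)*(t^2 - t - 12) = (t + 1)*(t + 3)*(t - 4)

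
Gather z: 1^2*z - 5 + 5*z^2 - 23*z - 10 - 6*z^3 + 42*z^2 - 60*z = -6*z^3 + 47*z^2 - 82*z - 15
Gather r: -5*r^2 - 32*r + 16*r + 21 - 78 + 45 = -5*r^2 - 16*r - 12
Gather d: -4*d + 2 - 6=-4*d - 4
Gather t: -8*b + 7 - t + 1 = -8*b - t + 8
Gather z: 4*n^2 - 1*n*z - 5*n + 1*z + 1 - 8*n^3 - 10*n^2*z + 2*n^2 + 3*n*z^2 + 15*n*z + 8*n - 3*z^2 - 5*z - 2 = -8*n^3 + 6*n^2 + 3*n + z^2*(3*n - 3) + z*(-10*n^2 + 14*n - 4) - 1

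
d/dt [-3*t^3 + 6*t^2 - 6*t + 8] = -9*t^2 + 12*t - 6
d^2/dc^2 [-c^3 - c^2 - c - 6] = -6*c - 2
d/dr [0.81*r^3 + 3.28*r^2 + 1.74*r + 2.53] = 2.43*r^2 + 6.56*r + 1.74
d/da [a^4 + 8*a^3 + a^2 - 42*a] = 4*a^3 + 24*a^2 + 2*a - 42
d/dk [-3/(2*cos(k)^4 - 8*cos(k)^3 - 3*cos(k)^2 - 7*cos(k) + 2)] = 3*(12*cos(2*k) - 2*cos(3*k) + 19)*sin(k)/(-2*cos(k)^4 + 8*cos(k)^3 + 3*cos(k)^2 + 7*cos(k) - 2)^2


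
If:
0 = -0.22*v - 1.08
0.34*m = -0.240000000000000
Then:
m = -0.71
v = -4.91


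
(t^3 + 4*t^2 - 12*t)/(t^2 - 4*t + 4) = t*(t + 6)/(t - 2)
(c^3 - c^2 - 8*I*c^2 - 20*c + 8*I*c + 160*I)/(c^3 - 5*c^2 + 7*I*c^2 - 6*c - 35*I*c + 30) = (c^2 + c*(4 - 8*I) - 32*I)/(c^2 + 7*I*c - 6)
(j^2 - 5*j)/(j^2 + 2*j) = (j - 5)/(j + 2)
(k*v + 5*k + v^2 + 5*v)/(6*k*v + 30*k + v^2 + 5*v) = (k + v)/(6*k + v)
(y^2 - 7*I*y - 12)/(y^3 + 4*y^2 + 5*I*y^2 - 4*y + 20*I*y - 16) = (y^2 - 7*I*y - 12)/(y^3 + y^2*(4 + 5*I) + y*(-4 + 20*I) - 16)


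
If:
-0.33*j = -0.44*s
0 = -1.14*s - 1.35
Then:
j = -1.58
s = -1.18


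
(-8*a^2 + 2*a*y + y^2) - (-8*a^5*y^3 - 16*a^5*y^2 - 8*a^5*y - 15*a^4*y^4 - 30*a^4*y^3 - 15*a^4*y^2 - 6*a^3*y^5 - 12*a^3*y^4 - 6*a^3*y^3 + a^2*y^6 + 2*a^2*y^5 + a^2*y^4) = 8*a^5*y^3 + 16*a^5*y^2 + 8*a^5*y + 15*a^4*y^4 + 30*a^4*y^3 + 15*a^4*y^2 + 6*a^3*y^5 + 12*a^3*y^4 + 6*a^3*y^3 - a^2*y^6 - 2*a^2*y^5 - a^2*y^4 - 8*a^2 + 2*a*y + y^2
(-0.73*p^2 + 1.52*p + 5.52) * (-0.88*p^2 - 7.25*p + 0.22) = 0.6424*p^4 + 3.9549*p^3 - 16.0382*p^2 - 39.6856*p + 1.2144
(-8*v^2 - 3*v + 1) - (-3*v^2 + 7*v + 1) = -5*v^2 - 10*v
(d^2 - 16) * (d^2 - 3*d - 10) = d^4 - 3*d^3 - 26*d^2 + 48*d + 160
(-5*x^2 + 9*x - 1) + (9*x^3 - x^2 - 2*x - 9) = 9*x^3 - 6*x^2 + 7*x - 10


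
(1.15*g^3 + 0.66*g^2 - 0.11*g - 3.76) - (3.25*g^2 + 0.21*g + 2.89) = 1.15*g^3 - 2.59*g^2 - 0.32*g - 6.65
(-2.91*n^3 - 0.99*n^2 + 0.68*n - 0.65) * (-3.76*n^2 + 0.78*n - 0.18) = 10.9416*n^5 + 1.4526*n^4 - 2.8052*n^3 + 3.1526*n^2 - 0.6294*n + 0.117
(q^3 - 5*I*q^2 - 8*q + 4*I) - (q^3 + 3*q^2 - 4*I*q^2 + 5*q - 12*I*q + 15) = -3*q^2 - I*q^2 - 13*q + 12*I*q - 15 + 4*I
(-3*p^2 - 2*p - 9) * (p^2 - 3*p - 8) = -3*p^4 + 7*p^3 + 21*p^2 + 43*p + 72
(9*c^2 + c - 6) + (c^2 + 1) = 10*c^2 + c - 5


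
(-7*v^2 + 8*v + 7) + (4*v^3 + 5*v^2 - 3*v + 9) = 4*v^3 - 2*v^2 + 5*v + 16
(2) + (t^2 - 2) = t^2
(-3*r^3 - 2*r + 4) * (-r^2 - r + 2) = 3*r^5 + 3*r^4 - 4*r^3 - 2*r^2 - 8*r + 8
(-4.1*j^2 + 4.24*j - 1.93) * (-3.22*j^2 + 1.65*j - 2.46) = 13.202*j^4 - 20.4178*j^3 + 23.2966*j^2 - 13.6149*j + 4.7478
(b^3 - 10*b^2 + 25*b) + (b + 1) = b^3 - 10*b^2 + 26*b + 1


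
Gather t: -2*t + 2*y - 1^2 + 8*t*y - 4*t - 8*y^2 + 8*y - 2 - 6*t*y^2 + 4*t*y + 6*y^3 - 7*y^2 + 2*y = t*(-6*y^2 + 12*y - 6) + 6*y^3 - 15*y^2 + 12*y - 3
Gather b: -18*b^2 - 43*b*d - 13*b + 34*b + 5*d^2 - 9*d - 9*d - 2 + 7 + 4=-18*b^2 + b*(21 - 43*d) + 5*d^2 - 18*d + 9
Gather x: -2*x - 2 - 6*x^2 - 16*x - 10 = -6*x^2 - 18*x - 12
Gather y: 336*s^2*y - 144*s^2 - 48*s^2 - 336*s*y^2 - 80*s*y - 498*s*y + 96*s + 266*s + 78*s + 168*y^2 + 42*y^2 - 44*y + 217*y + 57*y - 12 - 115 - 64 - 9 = -192*s^2 + 440*s + y^2*(210 - 336*s) + y*(336*s^2 - 578*s + 230) - 200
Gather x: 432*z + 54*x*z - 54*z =54*x*z + 378*z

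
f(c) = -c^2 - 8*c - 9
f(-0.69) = -3.96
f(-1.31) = -0.24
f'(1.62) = -11.24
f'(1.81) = -11.62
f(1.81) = -26.76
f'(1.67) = -11.34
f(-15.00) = -114.00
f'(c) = -2*c - 8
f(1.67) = -25.15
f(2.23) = -31.81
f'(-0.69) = -6.62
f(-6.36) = 1.43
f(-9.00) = -18.00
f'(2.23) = -12.46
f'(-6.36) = 4.72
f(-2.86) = 5.70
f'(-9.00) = 10.00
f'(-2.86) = -2.28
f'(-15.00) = 22.00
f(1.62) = -24.58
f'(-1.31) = -5.38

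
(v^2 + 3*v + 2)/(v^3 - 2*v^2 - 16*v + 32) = (v^2 + 3*v + 2)/(v^3 - 2*v^2 - 16*v + 32)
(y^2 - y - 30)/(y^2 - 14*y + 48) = (y + 5)/(y - 8)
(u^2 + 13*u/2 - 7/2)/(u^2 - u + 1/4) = 2*(u + 7)/(2*u - 1)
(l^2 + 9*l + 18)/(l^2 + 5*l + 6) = (l + 6)/(l + 2)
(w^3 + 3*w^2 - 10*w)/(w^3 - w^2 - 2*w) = (w + 5)/(w + 1)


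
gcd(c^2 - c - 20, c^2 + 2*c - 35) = c - 5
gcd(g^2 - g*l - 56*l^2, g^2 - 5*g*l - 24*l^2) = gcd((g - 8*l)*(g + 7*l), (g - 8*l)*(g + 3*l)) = g - 8*l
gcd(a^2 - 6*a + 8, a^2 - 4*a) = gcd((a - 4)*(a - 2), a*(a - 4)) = a - 4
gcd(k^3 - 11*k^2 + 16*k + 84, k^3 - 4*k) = k + 2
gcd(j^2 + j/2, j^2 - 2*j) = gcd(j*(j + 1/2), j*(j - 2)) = j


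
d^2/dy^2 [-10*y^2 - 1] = -20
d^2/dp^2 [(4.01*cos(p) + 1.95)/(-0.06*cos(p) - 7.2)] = 0.00267918381344307*(5.20417042793042e-18*cos(p)^3 - 1.7253*cos(p)^2 + 207.036*cos(p) + 3.4506)/(0.00833333333333333*cos(p) + 1.0)^3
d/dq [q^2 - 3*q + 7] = 2*q - 3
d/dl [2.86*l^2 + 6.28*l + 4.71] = 5.72*l + 6.28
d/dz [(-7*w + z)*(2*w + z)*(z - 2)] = -14*w^2 - 10*w*z + 10*w + 3*z^2 - 4*z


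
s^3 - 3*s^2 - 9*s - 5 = (s - 5)*(s + 1)^2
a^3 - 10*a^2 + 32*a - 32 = (a - 4)^2*(a - 2)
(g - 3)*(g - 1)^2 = g^3 - 5*g^2 + 7*g - 3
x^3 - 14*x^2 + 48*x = x*(x - 8)*(x - 6)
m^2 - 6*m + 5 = (m - 5)*(m - 1)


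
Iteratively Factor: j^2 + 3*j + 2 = (j + 2)*(j + 1)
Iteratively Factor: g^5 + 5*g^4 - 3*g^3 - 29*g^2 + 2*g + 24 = (g + 4)*(g^4 + g^3 - 7*g^2 - g + 6) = (g + 3)*(g + 4)*(g^3 - 2*g^2 - g + 2) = (g + 1)*(g + 3)*(g + 4)*(g^2 - 3*g + 2) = (g - 2)*(g + 1)*(g + 3)*(g + 4)*(g - 1)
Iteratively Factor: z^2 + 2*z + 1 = (z + 1)*(z + 1)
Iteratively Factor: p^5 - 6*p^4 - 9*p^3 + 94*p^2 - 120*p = (p)*(p^4 - 6*p^3 - 9*p^2 + 94*p - 120) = p*(p - 3)*(p^3 - 3*p^2 - 18*p + 40) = p*(p - 3)*(p + 4)*(p^2 - 7*p + 10) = p*(p - 5)*(p - 3)*(p + 4)*(p - 2)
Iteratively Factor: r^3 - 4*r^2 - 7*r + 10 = (r - 5)*(r^2 + r - 2) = (r - 5)*(r + 2)*(r - 1)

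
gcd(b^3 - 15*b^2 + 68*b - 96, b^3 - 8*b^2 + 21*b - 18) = b - 3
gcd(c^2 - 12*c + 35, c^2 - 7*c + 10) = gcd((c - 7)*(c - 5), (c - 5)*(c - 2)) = c - 5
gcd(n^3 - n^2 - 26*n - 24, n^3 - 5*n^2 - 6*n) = n^2 - 5*n - 6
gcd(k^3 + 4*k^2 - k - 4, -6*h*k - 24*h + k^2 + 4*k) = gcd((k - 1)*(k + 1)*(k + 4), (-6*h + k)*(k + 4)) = k + 4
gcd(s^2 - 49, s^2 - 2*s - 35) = s - 7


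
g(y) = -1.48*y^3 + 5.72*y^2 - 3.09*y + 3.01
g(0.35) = 2.57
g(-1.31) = 20.20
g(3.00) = 5.26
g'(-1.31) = -25.70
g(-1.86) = 38.07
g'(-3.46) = -95.83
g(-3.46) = 143.48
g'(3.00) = -8.73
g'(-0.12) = -4.53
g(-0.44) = 5.60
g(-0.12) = 3.47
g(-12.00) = 3421.21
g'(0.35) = 0.37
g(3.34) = 1.36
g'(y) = -4.44*y^2 + 11.44*y - 3.09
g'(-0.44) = -8.98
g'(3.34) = -14.41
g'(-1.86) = -39.73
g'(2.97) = -8.28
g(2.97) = 5.52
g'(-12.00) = -779.73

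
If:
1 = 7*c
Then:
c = 1/7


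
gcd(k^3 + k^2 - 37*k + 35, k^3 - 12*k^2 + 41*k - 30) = k^2 - 6*k + 5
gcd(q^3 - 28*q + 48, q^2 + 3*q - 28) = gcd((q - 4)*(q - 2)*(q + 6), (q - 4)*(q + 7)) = q - 4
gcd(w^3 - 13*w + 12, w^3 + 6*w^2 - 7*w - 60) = w^2 + w - 12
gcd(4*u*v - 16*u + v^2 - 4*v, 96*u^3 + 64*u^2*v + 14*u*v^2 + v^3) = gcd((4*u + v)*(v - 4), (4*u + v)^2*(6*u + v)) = 4*u + v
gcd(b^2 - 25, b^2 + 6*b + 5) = b + 5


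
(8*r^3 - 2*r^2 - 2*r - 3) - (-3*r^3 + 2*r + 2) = 11*r^3 - 2*r^2 - 4*r - 5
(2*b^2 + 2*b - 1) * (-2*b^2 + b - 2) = -4*b^4 - 2*b^3 - 5*b + 2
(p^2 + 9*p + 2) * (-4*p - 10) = -4*p^3 - 46*p^2 - 98*p - 20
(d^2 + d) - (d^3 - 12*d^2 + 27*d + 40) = -d^3 + 13*d^2 - 26*d - 40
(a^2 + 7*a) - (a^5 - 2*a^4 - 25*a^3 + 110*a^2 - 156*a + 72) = -a^5 + 2*a^4 + 25*a^3 - 109*a^2 + 163*a - 72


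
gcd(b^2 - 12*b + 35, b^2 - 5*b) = b - 5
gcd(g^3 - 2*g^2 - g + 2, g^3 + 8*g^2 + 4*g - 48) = g - 2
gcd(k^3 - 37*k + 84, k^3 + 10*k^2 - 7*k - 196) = k^2 + 3*k - 28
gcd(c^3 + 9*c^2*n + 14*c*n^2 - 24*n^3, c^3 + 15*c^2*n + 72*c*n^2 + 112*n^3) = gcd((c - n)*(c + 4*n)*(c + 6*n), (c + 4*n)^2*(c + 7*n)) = c + 4*n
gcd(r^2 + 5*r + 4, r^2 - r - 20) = r + 4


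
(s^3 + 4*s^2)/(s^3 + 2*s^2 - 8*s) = s/(s - 2)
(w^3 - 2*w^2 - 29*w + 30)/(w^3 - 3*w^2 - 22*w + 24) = (w + 5)/(w + 4)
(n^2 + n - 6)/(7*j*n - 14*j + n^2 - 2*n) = (n + 3)/(7*j + n)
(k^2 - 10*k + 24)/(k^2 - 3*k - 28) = (-k^2 + 10*k - 24)/(-k^2 + 3*k + 28)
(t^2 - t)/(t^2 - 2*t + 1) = t/(t - 1)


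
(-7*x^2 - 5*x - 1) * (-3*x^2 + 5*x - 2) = 21*x^4 - 20*x^3 - 8*x^2 + 5*x + 2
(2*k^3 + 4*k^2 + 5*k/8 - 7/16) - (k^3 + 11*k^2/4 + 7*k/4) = k^3 + 5*k^2/4 - 9*k/8 - 7/16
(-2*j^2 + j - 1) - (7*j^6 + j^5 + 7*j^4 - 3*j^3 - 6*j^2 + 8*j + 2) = -7*j^6 - j^5 - 7*j^4 + 3*j^3 + 4*j^2 - 7*j - 3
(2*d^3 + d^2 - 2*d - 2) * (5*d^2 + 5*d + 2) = 10*d^5 + 15*d^4 - d^3 - 18*d^2 - 14*d - 4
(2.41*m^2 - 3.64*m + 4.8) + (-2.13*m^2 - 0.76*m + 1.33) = 0.28*m^2 - 4.4*m + 6.13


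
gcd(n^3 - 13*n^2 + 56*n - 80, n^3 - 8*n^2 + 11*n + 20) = n^2 - 9*n + 20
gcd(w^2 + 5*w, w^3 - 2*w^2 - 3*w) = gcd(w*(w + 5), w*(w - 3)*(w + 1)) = w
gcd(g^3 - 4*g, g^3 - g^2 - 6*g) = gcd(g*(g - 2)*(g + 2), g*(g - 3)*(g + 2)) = g^2 + 2*g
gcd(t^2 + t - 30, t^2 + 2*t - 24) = t + 6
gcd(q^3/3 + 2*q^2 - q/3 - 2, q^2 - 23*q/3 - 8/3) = 1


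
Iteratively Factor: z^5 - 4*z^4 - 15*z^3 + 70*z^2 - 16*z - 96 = (z + 4)*(z^4 - 8*z^3 + 17*z^2 + 2*z - 24) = (z - 3)*(z + 4)*(z^3 - 5*z^2 + 2*z + 8) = (z - 4)*(z - 3)*(z + 4)*(z^2 - z - 2) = (z - 4)*(z - 3)*(z + 1)*(z + 4)*(z - 2)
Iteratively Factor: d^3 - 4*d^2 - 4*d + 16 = (d + 2)*(d^2 - 6*d + 8) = (d - 2)*(d + 2)*(d - 4)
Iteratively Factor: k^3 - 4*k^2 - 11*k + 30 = (k - 5)*(k^2 + k - 6) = (k - 5)*(k + 3)*(k - 2)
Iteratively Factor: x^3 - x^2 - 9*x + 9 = (x + 3)*(x^2 - 4*x + 3) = (x - 3)*(x + 3)*(x - 1)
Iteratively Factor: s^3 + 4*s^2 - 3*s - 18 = (s + 3)*(s^2 + s - 6) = (s - 2)*(s + 3)*(s + 3)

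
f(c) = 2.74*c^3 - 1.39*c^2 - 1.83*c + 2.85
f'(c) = 8.22*c^2 - 2.78*c - 1.83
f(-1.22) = -1.96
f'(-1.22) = 13.80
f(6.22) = 597.05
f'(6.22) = 298.90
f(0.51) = 1.92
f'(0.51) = -1.11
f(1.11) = 2.85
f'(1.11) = 5.21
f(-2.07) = -23.62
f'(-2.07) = 39.15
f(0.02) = 2.81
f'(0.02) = -1.88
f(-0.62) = 2.80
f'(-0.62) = 3.05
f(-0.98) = 0.73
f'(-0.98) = 8.79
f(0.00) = 2.85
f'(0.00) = -1.83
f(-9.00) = -2090.73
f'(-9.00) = 689.01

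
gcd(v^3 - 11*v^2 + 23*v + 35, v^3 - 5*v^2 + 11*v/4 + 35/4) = v + 1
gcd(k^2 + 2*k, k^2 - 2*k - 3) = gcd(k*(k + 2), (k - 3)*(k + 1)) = 1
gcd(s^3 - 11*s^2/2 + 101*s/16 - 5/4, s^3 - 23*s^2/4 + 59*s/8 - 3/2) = s^2 - 17*s/4 + 1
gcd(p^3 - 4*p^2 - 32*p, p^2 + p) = p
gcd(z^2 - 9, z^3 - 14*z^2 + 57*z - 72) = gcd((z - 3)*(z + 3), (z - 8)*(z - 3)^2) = z - 3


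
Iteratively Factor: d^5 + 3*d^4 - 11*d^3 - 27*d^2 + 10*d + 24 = (d - 3)*(d^4 + 6*d^3 + 7*d^2 - 6*d - 8) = (d - 3)*(d + 1)*(d^3 + 5*d^2 + 2*d - 8) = (d - 3)*(d + 1)*(d + 4)*(d^2 + d - 2) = (d - 3)*(d - 1)*(d + 1)*(d + 4)*(d + 2)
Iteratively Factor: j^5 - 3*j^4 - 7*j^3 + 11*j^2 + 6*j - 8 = (j - 4)*(j^4 + j^3 - 3*j^2 - j + 2) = (j - 4)*(j + 2)*(j^3 - j^2 - j + 1) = (j - 4)*(j - 1)*(j + 2)*(j^2 - 1) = (j - 4)*(j - 1)*(j + 1)*(j + 2)*(j - 1)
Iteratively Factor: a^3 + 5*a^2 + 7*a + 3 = (a + 1)*(a^2 + 4*a + 3) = (a + 1)^2*(a + 3)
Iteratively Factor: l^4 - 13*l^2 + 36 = (l - 2)*(l^3 + 2*l^2 - 9*l - 18) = (l - 2)*(l + 3)*(l^2 - l - 6) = (l - 2)*(l + 2)*(l + 3)*(l - 3)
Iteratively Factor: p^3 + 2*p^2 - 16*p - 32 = (p + 2)*(p^2 - 16) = (p - 4)*(p + 2)*(p + 4)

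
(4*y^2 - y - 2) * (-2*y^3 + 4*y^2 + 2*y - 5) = -8*y^5 + 18*y^4 + 8*y^3 - 30*y^2 + y + 10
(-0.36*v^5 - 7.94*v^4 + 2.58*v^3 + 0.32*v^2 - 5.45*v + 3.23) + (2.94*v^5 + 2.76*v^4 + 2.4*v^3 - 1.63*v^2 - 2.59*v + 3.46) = 2.58*v^5 - 5.18*v^4 + 4.98*v^3 - 1.31*v^2 - 8.04*v + 6.69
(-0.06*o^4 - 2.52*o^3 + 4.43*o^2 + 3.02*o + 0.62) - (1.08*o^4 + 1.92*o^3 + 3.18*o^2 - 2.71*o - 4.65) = -1.14*o^4 - 4.44*o^3 + 1.25*o^2 + 5.73*o + 5.27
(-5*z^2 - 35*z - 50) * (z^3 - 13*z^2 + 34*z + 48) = -5*z^5 + 30*z^4 + 235*z^3 - 780*z^2 - 3380*z - 2400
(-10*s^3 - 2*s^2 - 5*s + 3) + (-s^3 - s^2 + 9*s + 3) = -11*s^3 - 3*s^2 + 4*s + 6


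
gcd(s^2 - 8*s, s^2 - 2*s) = s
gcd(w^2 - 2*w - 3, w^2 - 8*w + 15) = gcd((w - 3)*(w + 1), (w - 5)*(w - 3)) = w - 3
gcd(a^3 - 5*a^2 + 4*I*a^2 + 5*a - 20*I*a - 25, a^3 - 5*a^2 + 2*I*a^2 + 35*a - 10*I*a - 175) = a - 5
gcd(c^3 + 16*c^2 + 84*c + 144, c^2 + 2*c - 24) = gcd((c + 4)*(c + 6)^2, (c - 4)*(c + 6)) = c + 6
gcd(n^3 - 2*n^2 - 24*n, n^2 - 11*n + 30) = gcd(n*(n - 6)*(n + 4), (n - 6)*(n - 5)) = n - 6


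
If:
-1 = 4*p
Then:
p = -1/4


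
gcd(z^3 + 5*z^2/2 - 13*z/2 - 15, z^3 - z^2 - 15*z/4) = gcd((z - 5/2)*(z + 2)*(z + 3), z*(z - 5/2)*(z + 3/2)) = z - 5/2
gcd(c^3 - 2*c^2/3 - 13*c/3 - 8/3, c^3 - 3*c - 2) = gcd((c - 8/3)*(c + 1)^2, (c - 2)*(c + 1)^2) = c^2 + 2*c + 1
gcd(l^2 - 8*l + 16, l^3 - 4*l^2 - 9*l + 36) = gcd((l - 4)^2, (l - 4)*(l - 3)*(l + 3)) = l - 4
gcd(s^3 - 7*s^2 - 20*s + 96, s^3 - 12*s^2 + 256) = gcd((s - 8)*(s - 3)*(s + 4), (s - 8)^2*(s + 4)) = s^2 - 4*s - 32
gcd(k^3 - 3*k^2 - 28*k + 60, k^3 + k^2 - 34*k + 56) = k - 2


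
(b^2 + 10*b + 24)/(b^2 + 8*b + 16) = (b + 6)/(b + 4)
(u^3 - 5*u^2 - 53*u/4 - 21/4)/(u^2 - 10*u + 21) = (u^2 + 2*u + 3/4)/(u - 3)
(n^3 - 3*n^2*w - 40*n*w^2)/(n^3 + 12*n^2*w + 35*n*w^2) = (n - 8*w)/(n + 7*w)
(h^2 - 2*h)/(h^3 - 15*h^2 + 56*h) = (h - 2)/(h^2 - 15*h + 56)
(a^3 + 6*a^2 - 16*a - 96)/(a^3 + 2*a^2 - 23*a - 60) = (a^2 + 2*a - 24)/(a^2 - 2*a - 15)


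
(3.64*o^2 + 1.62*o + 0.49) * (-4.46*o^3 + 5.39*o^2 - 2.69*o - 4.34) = -16.2344*o^5 + 12.3944*o^4 - 3.2452*o^3 - 17.5143*o^2 - 8.3489*o - 2.1266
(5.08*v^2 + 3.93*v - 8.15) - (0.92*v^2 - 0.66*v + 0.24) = 4.16*v^2 + 4.59*v - 8.39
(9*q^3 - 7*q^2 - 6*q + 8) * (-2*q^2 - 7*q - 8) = -18*q^5 - 49*q^4 - 11*q^3 + 82*q^2 - 8*q - 64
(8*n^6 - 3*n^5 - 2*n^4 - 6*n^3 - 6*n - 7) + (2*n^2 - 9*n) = 8*n^6 - 3*n^5 - 2*n^4 - 6*n^3 + 2*n^2 - 15*n - 7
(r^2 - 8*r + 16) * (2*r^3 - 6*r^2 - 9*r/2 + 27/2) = 2*r^5 - 22*r^4 + 151*r^3/2 - 93*r^2/2 - 180*r + 216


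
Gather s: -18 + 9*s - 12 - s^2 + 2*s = -s^2 + 11*s - 30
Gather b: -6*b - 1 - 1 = -6*b - 2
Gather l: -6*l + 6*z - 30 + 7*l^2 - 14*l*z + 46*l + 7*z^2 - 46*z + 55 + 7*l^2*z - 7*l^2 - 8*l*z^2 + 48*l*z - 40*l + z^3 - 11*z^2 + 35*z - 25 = 7*l^2*z + l*(-8*z^2 + 34*z) + z^3 - 4*z^2 - 5*z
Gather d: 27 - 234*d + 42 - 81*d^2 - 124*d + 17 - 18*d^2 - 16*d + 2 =-99*d^2 - 374*d + 88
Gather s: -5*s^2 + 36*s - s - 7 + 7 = -5*s^2 + 35*s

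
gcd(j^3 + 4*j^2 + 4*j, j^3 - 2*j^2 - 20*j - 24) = j^2 + 4*j + 4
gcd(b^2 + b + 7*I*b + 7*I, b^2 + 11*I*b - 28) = b + 7*I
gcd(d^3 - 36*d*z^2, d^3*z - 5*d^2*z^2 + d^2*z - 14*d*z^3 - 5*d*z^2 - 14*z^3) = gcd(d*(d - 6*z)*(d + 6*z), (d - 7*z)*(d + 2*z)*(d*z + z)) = 1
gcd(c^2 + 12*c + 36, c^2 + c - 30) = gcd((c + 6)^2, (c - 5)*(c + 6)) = c + 6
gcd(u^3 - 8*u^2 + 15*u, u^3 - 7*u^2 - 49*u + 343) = 1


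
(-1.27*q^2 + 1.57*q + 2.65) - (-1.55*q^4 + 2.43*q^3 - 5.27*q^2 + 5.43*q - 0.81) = 1.55*q^4 - 2.43*q^3 + 4.0*q^2 - 3.86*q + 3.46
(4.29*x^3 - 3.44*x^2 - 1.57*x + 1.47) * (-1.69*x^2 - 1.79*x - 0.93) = -7.2501*x^5 - 1.8655*x^4 + 4.8212*x^3 + 3.5252*x^2 - 1.1712*x - 1.3671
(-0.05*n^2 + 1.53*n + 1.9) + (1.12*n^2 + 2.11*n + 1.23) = 1.07*n^2 + 3.64*n + 3.13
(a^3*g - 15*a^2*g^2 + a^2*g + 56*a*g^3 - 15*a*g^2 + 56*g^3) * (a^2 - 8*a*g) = a^5*g - 23*a^4*g^2 + a^4*g + 176*a^3*g^3 - 23*a^3*g^2 - 448*a^2*g^4 + 176*a^2*g^3 - 448*a*g^4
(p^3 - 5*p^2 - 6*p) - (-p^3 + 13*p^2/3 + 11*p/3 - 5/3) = 2*p^3 - 28*p^2/3 - 29*p/3 + 5/3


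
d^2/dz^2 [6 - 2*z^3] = -12*z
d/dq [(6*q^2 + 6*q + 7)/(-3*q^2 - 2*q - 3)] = 2*(3*q^2 + 3*q - 2)/(9*q^4 + 12*q^3 + 22*q^2 + 12*q + 9)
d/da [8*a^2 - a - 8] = 16*a - 1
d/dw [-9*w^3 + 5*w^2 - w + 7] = -27*w^2 + 10*w - 1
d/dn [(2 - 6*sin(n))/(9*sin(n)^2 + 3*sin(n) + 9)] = 2*(9*sin(n)^2 - 6*sin(n) - 10)*cos(n)/(3*(3*sin(n)^2 + sin(n) + 3)^2)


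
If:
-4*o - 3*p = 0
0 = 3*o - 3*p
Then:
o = 0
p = 0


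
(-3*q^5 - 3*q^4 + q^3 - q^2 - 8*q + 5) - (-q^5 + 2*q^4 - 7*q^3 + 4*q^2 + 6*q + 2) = -2*q^5 - 5*q^4 + 8*q^3 - 5*q^2 - 14*q + 3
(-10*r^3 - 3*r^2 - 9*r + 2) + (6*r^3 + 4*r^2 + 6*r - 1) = -4*r^3 + r^2 - 3*r + 1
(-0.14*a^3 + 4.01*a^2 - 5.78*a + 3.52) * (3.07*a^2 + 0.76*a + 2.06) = -0.4298*a^5 + 12.2043*a^4 - 14.9854*a^3 + 14.6742*a^2 - 9.2316*a + 7.2512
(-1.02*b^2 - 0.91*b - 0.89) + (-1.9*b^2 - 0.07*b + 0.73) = -2.92*b^2 - 0.98*b - 0.16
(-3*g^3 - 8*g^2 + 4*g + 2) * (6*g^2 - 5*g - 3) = -18*g^5 - 33*g^4 + 73*g^3 + 16*g^2 - 22*g - 6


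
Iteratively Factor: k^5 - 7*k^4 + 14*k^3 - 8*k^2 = (k)*(k^4 - 7*k^3 + 14*k^2 - 8*k) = k*(k - 2)*(k^3 - 5*k^2 + 4*k) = k^2*(k - 2)*(k^2 - 5*k + 4) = k^2*(k - 2)*(k - 1)*(k - 4)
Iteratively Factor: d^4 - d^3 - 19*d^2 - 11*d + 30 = (d + 2)*(d^3 - 3*d^2 - 13*d + 15) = (d - 5)*(d + 2)*(d^2 + 2*d - 3) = (d - 5)*(d + 2)*(d + 3)*(d - 1)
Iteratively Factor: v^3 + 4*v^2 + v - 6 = (v - 1)*(v^2 + 5*v + 6) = (v - 1)*(v + 3)*(v + 2)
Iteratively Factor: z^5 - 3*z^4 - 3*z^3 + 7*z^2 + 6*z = (z - 2)*(z^4 - z^3 - 5*z^2 - 3*z) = (z - 2)*(z + 1)*(z^3 - 2*z^2 - 3*z) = z*(z - 2)*(z + 1)*(z^2 - 2*z - 3) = z*(z - 2)*(z + 1)^2*(z - 3)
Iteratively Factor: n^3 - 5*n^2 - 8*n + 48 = (n - 4)*(n^2 - n - 12) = (n - 4)*(n + 3)*(n - 4)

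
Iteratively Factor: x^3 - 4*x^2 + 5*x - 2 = (x - 2)*(x^2 - 2*x + 1) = (x - 2)*(x - 1)*(x - 1)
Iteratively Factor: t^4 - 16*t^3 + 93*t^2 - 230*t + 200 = (t - 2)*(t^3 - 14*t^2 + 65*t - 100) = (t - 5)*(t - 2)*(t^2 - 9*t + 20) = (t - 5)^2*(t - 2)*(t - 4)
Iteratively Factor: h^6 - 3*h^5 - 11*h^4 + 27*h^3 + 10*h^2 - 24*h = (h - 1)*(h^5 - 2*h^4 - 13*h^3 + 14*h^2 + 24*h) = (h - 4)*(h - 1)*(h^4 + 2*h^3 - 5*h^2 - 6*h) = h*(h - 4)*(h - 1)*(h^3 + 2*h^2 - 5*h - 6) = h*(h - 4)*(h - 2)*(h - 1)*(h^2 + 4*h + 3) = h*(h - 4)*(h - 2)*(h - 1)*(h + 3)*(h + 1)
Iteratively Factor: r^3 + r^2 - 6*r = (r + 3)*(r^2 - 2*r) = r*(r + 3)*(r - 2)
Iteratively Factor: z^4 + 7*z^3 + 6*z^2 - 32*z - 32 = (z + 1)*(z^3 + 6*z^2 - 32) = (z - 2)*(z + 1)*(z^2 + 8*z + 16) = (z - 2)*(z + 1)*(z + 4)*(z + 4)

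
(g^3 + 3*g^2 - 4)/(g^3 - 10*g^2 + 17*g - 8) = (g^2 + 4*g + 4)/(g^2 - 9*g + 8)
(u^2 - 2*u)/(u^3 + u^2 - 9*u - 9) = u*(u - 2)/(u^3 + u^2 - 9*u - 9)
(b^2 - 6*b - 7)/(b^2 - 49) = (b + 1)/(b + 7)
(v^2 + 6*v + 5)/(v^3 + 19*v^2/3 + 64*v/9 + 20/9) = 9*(v + 1)/(9*v^2 + 12*v + 4)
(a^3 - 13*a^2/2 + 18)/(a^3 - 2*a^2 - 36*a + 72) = (a + 3/2)/(a + 6)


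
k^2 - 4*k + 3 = (k - 3)*(k - 1)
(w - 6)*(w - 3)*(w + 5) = w^3 - 4*w^2 - 27*w + 90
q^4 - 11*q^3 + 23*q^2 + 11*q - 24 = (q - 8)*(q - 3)*(q - 1)*(q + 1)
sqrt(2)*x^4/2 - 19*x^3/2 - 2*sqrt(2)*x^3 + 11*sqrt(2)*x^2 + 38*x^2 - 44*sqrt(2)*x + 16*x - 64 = (x - 4)*(x - 8*sqrt(2))*(x - 2*sqrt(2))*(sqrt(2)*x/2 + 1/2)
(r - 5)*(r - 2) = r^2 - 7*r + 10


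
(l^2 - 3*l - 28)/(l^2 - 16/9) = 9*(l^2 - 3*l - 28)/(9*l^2 - 16)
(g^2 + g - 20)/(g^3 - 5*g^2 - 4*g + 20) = (g^2 + g - 20)/(g^3 - 5*g^2 - 4*g + 20)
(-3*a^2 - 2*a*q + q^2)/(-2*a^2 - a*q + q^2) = (-3*a + q)/(-2*a + q)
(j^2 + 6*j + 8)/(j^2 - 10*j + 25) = (j^2 + 6*j + 8)/(j^2 - 10*j + 25)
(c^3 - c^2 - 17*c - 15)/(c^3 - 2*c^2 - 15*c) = (c + 1)/c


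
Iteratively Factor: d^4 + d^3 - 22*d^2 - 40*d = (d - 5)*(d^3 + 6*d^2 + 8*d) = (d - 5)*(d + 2)*(d^2 + 4*d) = d*(d - 5)*(d + 2)*(d + 4)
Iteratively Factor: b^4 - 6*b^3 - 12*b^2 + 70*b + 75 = (b - 5)*(b^3 - b^2 - 17*b - 15) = (b - 5)*(b + 3)*(b^2 - 4*b - 5) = (b - 5)^2*(b + 3)*(b + 1)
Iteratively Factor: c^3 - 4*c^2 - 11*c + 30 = (c + 3)*(c^2 - 7*c + 10) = (c - 2)*(c + 3)*(c - 5)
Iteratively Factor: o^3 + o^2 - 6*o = (o)*(o^2 + o - 6) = o*(o + 3)*(o - 2)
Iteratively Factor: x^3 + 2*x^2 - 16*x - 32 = (x + 2)*(x^2 - 16) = (x - 4)*(x + 2)*(x + 4)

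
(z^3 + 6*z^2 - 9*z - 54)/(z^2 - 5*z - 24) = (z^2 + 3*z - 18)/(z - 8)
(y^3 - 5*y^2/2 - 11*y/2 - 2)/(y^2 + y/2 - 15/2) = (2*y^3 - 5*y^2 - 11*y - 4)/(2*y^2 + y - 15)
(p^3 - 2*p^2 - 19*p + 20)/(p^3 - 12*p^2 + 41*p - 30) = (p + 4)/(p - 6)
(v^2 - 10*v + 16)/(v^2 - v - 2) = (v - 8)/(v + 1)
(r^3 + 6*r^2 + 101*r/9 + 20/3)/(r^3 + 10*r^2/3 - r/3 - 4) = (r + 5/3)/(r - 1)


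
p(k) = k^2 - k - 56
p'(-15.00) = -31.00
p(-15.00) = 184.00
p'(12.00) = 23.00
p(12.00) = 76.00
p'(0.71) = 0.42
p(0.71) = -56.21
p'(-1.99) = -4.98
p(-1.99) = -50.05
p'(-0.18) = -1.36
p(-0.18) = -55.79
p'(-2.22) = -5.44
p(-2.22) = -48.85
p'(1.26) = 1.52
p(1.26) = -55.67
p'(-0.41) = -1.82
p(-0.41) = -55.42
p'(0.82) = 0.64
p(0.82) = -56.15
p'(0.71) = 0.42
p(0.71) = -56.21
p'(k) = 2*k - 1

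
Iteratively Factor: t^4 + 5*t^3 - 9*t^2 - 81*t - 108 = (t - 4)*(t^3 + 9*t^2 + 27*t + 27) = (t - 4)*(t + 3)*(t^2 + 6*t + 9) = (t - 4)*(t + 3)^2*(t + 3)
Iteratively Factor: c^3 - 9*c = (c - 3)*(c^2 + 3*c) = c*(c - 3)*(c + 3)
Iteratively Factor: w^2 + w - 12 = (w + 4)*(w - 3)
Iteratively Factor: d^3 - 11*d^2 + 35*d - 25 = (d - 5)*(d^2 - 6*d + 5) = (d - 5)^2*(d - 1)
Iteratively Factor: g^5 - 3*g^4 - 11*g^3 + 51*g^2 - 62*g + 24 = (g - 2)*(g^4 - g^3 - 13*g^2 + 25*g - 12) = (g - 2)*(g + 4)*(g^3 - 5*g^2 + 7*g - 3) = (g - 3)*(g - 2)*(g + 4)*(g^2 - 2*g + 1) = (g - 3)*(g - 2)*(g - 1)*(g + 4)*(g - 1)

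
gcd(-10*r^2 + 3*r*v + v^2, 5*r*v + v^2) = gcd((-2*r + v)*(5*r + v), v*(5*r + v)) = 5*r + v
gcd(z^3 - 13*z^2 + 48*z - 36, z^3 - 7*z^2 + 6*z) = z^2 - 7*z + 6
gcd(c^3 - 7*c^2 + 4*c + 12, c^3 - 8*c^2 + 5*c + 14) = c^2 - c - 2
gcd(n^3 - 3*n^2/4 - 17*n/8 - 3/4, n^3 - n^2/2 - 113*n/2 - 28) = n + 1/2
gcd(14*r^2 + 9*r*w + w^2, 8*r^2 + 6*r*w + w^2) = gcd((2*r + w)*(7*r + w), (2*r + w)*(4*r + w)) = 2*r + w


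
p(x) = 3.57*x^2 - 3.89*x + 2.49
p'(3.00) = 17.53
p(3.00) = 22.95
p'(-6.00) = -46.73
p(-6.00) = 154.35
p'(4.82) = 30.52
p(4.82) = 66.68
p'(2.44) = 13.53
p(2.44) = 14.25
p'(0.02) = -3.75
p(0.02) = 2.41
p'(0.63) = 0.61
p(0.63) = 1.46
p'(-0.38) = -6.60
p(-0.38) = 4.48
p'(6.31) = 41.16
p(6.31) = 120.09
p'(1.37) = 5.89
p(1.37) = 3.86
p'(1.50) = 6.82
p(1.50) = 4.69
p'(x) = 7.14*x - 3.89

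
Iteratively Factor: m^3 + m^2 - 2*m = (m)*(m^2 + m - 2) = m*(m + 2)*(m - 1)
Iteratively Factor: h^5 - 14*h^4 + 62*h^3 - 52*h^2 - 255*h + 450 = (h - 3)*(h^4 - 11*h^3 + 29*h^2 + 35*h - 150) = (h - 5)*(h - 3)*(h^3 - 6*h^2 - h + 30) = (h - 5)*(h - 3)^2*(h^2 - 3*h - 10) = (h - 5)^2*(h - 3)^2*(h + 2)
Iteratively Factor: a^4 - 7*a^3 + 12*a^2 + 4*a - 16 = (a - 2)*(a^3 - 5*a^2 + 2*a + 8) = (a - 4)*(a - 2)*(a^2 - a - 2) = (a - 4)*(a - 2)*(a + 1)*(a - 2)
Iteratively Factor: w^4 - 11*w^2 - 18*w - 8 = (w + 1)*(w^3 - w^2 - 10*w - 8) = (w - 4)*(w + 1)*(w^2 + 3*w + 2) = (w - 4)*(w + 1)^2*(w + 2)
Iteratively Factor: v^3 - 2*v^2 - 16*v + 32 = (v - 4)*(v^2 + 2*v - 8) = (v - 4)*(v + 4)*(v - 2)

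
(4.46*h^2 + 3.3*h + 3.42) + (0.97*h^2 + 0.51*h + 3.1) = 5.43*h^2 + 3.81*h + 6.52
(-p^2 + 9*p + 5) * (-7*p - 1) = 7*p^3 - 62*p^2 - 44*p - 5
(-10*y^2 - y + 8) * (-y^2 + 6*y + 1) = 10*y^4 - 59*y^3 - 24*y^2 + 47*y + 8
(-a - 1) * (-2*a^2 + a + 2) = 2*a^3 + a^2 - 3*a - 2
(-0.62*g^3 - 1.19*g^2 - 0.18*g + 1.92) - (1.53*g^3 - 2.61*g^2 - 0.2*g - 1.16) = -2.15*g^3 + 1.42*g^2 + 0.02*g + 3.08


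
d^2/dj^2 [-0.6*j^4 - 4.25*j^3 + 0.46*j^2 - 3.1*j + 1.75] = -7.2*j^2 - 25.5*j + 0.92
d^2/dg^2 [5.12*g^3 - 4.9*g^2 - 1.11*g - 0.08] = 30.72*g - 9.8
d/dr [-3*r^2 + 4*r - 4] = 4 - 6*r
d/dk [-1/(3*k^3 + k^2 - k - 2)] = (9*k^2 + 2*k - 1)/(3*k^3 + k^2 - k - 2)^2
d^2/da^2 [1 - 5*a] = 0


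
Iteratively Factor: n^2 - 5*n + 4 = (n - 1)*(n - 4)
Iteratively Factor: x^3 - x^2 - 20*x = (x + 4)*(x^2 - 5*x) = (x - 5)*(x + 4)*(x)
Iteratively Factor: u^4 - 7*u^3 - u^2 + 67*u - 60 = (u - 5)*(u^3 - 2*u^2 - 11*u + 12) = (u - 5)*(u + 3)*(u^2 - 5*u + 4) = (u - 5)*(u - 1)*(u + 3)*(u - 4)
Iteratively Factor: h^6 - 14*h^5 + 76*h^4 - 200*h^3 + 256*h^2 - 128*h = (h - 2)*(h^5 - 12*h^4 + 52*h^3 - 96*h^2 + 64*h) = (h - 4)*(h - 2)*(h^4 - 8*h^3 + 20*h^2 - 16*h) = (h - 4)^2*(h - 2)*(h^3 - 4*h^2 + 4*h) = h*(h - 4)^2*(h - 2)*(h^2 - 4*h + 4) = h*(h - 4)^2*(h - 2)^2*(h - 2)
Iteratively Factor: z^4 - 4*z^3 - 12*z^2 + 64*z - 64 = (z - 2)*(z^3 - 2*z^2 - 16*z + 32) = (z - 2)*(z + 4)*(z^2 - 6*z + 8) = (z - 4)*(z - 2)*(z + 4)*(z - 2)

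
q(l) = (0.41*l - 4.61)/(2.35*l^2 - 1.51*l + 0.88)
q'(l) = (1.51 - 4.7*l)*(0.41*l - 4.61)/(2.35*l^2 - 1.51*l + 0.88)^2 + 0.41/(2.35*l^2 - 1.51*l + 0.88)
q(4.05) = -0.09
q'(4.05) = 0.06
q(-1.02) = -1.03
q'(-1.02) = -1.25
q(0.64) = -4.96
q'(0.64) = 8.95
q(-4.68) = -0.11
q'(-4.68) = -0.04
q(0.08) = -5.91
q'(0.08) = -8.13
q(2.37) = -0.35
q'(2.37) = 0.36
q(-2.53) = -0.29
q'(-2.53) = -0.17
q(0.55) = -5.77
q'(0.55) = 8.69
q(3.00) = -0.19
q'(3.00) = 0.16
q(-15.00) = -0.02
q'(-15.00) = -0.00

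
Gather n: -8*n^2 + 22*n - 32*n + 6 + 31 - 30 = -8*n^2 - 10*n + 7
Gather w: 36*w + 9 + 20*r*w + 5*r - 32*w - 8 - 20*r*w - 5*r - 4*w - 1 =0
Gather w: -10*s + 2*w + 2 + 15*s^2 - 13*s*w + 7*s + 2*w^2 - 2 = 15*s^2 - 3*s + 2*w^2 + w*(2 - 13*s)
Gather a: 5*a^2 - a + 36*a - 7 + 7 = 5*a^2 + 35*a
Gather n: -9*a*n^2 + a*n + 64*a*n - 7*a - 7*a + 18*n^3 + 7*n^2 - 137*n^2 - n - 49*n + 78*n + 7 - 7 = -14*a + 18*n^3 + n^2*(-9*a - 130) + n*(65*a + 28)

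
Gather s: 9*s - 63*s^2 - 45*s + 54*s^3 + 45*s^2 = 54*s^3 - 18*s^2 - 36*s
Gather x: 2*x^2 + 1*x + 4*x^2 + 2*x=6*x^2 + 3*x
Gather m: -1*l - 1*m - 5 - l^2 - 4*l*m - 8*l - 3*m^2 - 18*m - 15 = -l^2 - 9*l - 3*m^2 + m*(-4*l - 19) - 20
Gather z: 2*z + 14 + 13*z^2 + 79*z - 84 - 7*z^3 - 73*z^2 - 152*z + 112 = -7*z^3 - 60*z^2 - 71*z + 42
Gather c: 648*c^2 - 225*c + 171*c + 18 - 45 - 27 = 648*c^2 - 54*c - 54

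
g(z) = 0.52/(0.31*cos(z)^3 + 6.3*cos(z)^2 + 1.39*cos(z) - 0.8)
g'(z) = 0.52*(0.93*sin(z)*cos(z)^2 + 12.6*sin(z)*cos(z) + 1.39*sin(z))/(0.31*cos(z)^3 + 6.3*cos(z)^2 + 1.39*cos(z) - 0.8)^2 = (0.4836*cos(z)^2 + 6.552*cos(z) + 0.7228)*sin(z)/(0.31*cos(z)^3 + 6.3*cos(z)^2 + 1.39*cos(z) - 0.8)^2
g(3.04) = 0.14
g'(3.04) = -0.04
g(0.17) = 0.07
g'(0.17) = 0.03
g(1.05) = 0.35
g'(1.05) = 1.60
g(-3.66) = 0.20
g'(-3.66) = -0.35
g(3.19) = 0.14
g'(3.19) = 0.02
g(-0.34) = 0.08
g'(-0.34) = -0.06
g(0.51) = 0.10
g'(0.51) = 0.11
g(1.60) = -0.62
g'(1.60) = 0.76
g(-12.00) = 0.10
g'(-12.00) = 0.14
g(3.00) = 0.14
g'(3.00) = -0.05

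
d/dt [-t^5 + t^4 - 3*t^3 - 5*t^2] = t*(-5*t^3 + 4*t^2 - 9*t - 10)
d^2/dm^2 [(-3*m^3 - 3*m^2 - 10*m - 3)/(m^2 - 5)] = 2*(-25*m^3 - 54*m^2 - 375*m - 90)/(m^6 - 15*m^4 + 75*m^2 - 125)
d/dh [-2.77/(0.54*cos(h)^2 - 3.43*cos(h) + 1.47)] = (9.5011 - 2.9916*cos(h))*sin(h)/(0.54*cos(h)^2 - 3.43*cos(h) + 1.47)^2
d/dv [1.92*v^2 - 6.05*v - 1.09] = 3.84*v - 6.05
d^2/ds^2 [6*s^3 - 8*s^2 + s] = 36*s - 16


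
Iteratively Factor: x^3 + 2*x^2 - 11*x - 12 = (x + 4)*(x^2 - 2*x - 3) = (x - 3)*(x + 4)*(x + 1)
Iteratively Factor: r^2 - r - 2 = (r - 2)*(r + 1)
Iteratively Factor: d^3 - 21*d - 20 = (d + 4)*(d^2 - 4*d - 5) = (d + 1)*(d + 4)*(d - 5)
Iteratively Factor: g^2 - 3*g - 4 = (g + 1)*(g - 4)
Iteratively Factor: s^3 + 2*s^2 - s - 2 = (s + 1)*(s^2 + s - 2) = (s + 1)*(s + 2)*(s - 1)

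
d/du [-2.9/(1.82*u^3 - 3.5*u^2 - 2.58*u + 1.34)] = (15.834*u^2 - 20.3*u - 7.482)/(1.82*u^3 - 3.5*u^2 - 2.58*u + 1.34)^2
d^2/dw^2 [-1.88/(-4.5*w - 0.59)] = 76.14/(4.5*w + 0.59)^3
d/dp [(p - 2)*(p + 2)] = 2*p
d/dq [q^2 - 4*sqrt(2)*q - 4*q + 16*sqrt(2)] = 2*q - 4*sqrt(2) - 4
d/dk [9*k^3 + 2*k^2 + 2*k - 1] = 27*k^2 + 4*k + 2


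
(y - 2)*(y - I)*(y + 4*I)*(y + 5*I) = y^4 - 2*y^3 + 8*I*y^3 - 11*y^2 - 16*I*y^2 + 22*y + 20*I*y - 40*I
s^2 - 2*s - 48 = (s - 8)*(s + 6)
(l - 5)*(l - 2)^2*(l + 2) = l^4 - 7*l^3 + 6*l^2 + 28*l - 40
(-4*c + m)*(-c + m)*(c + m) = 4*c^3 - c^2*m - 4*c*m^2 + m^3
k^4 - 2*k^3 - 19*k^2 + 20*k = k*(k - 5)*(k - 1)*(k + 4)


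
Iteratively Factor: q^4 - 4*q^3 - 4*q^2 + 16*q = (q - 2)*(q^3 - 2*q^2 - 8*q) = q*(q - 2)*(q^2 - 2*q - 8) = q*(q - 4)*(q - 2)*(q + 2)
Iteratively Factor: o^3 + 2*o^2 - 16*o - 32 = (o + 2)*(o^2 - 16) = (o + 2)*(o + 4)*(o - 4)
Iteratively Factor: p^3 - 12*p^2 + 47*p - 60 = (p - 4)*(p^2 - 8*p + 15) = (p - 5)*(p - 4)*(p - 3)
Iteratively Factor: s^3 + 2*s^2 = (s)*(s^2 + 2*s) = s^2*(s + 2)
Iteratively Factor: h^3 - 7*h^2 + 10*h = (h - 2)*(h^2 - 5*h) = (h - 5)*(h - 2)*(h)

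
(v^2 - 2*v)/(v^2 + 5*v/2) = 2*(v - 2)/(2*v + 5)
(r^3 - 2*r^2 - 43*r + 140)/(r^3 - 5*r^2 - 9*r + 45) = (r^2 + 3*r - 28)/(r^2 - 9)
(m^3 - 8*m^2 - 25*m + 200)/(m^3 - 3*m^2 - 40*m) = (m - 5)/m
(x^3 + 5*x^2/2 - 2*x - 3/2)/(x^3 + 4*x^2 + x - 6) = (x + 1/2)/(x + 2)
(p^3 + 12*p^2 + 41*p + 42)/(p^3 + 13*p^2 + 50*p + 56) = (p + 3)/(p + 4)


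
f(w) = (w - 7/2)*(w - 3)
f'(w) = 2*w - 13/2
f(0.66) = 6.65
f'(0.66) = -5.18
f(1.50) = 3.00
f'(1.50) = -3.50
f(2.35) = 0.75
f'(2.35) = -1.80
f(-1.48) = 22.31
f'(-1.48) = -9.46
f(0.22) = 9.12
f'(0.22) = -6.06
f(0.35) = 8.35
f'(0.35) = -5.80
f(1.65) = 2.50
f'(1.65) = -3.20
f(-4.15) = 54.70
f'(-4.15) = -14.80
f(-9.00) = 150.00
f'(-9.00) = -24.50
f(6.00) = 7.50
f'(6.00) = 5.50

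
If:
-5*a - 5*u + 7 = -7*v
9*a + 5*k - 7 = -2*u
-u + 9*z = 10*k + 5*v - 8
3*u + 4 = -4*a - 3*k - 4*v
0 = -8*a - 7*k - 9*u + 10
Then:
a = -472/533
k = 133/41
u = -333/533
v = -1108/533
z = 7153/4797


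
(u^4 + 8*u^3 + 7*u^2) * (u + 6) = u^5 + 14*u^4 + 55*u^3 + 42*u^2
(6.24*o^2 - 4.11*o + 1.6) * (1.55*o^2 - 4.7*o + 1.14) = 9.672*o^4 - 35.6985*o^3 + 28.9106*o^2 - 12.2054*o + 1.824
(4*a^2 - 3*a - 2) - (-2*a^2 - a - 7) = 6*a^2 - 2*a + 5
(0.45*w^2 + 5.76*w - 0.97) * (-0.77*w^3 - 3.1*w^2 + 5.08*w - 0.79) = -0.3465*w^5 - 5.8302*w^4 - 14.8231*w^3 + 31.9123*w^2 - 9.478*w + 0.7663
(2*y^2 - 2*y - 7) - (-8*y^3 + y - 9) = 8*y^3 + 2*y^2 - 3*y + 2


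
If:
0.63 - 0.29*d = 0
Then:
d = 2.17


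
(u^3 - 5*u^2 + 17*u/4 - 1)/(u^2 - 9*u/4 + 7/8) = 2*(2*u^2 - 9*u + 4)/(4*u - 7)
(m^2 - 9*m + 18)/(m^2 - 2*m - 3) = (m - 6)/(m + 1)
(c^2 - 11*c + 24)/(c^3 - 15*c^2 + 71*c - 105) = (c - 8)/(c^2 - 12*c + 35)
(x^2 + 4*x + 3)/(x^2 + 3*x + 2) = (x + 3)/(x + 2)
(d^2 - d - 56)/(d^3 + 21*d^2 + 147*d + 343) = (d - 8)/(d^2 + 14*d + 49)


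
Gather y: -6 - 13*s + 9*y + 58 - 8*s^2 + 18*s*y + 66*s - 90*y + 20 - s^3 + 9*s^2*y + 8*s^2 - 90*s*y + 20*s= -s^3 + 73*s + y*(9*s^2 - 72*s - 81) + 72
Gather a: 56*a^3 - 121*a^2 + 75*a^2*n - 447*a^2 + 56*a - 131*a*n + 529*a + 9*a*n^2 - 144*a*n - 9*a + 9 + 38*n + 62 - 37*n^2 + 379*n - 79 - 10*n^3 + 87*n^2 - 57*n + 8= 56*a^3 + a^2*(75*n - 568) + a*(9*n^2 - 275*n + 576) - 10*n^3 + 50*n^2 + 360*n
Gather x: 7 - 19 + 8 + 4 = 0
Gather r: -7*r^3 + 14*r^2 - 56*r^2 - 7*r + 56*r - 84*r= -7*r^3 - 42*r^2 - 35*r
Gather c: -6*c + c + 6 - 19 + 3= -5*c - 10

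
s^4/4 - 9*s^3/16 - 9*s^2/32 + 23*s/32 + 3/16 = (s/4 + 1/4)*(s - 2)*(s - 3/2)*(s + 1/4)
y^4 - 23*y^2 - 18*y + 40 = (y - 5)*(y - 1)*(y + 2)*(y + 4)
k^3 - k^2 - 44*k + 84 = (k - 6)*(k - 2)*(k + 7)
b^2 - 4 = (b - 2)*(b + 2)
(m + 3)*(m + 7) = m^2 + 10*m + 21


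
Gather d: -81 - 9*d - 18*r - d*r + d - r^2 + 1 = d*(-r - 8) - r^2 - 18*r - 80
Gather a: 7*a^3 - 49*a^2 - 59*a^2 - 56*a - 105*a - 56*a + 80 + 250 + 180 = 7*a^3 - 108*a^2 - 217*a + 510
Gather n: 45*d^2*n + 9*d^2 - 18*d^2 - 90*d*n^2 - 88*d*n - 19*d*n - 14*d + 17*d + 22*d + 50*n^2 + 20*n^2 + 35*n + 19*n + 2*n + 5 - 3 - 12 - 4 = -9*d^2 + 25*d + n^2*(70 - 90*d) + n*(45*d^2 - 107*d + 56) - 14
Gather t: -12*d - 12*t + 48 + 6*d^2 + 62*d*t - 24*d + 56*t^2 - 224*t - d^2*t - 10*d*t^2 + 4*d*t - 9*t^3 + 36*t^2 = 6*d^2 - 36*d - 9*t^3 + t^2*(92 - 10*d) + t*(-d^2 + 66*d - 236) + 48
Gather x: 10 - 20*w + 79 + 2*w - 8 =81 - 18*w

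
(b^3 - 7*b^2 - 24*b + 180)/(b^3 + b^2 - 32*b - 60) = (b - 6)/(b + 2)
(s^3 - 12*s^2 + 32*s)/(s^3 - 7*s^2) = (s^2 - 12*s + 32)/(s*(s - 7))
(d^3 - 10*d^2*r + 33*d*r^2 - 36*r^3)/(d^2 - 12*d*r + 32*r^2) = (-d^2 + 6*d*r - 9*r^2)/(-d + 8*r)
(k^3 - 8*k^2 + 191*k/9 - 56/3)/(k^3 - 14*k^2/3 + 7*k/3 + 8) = (k - 7/3)/(k + 1)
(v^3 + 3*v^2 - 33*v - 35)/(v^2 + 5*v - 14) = (v^2 - 4*v - 5)/(v - 2)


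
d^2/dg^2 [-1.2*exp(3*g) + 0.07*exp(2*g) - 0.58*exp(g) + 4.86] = (-10.8*exp(2*g) + 0.28*exp(g) - 0.58)*exp(g)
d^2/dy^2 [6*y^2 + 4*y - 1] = 12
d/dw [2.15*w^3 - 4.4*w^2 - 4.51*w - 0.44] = 6.45*w^2 - 8.8*w - 4.51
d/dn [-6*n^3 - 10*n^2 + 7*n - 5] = -18*n^2 - 20*n + 7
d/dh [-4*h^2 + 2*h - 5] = 2 - 8*h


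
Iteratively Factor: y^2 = (y)*(y)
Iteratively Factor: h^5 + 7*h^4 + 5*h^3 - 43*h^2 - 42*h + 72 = (h + 3)*(h^4 + 4*h^3 - 7*h^2 - 22*h + 24) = (h - 1)*(h + 3)*(h^3 + 5*h^2 - 2*h - 24) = (h - 2)*(h - 1)*(h + 3)*(h^2 + 7*h + 12) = (h - 2)*(h - 1)*(h + 3)^2*(h + 4)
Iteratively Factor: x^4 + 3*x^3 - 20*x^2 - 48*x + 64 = (x - 4)*(x^3 + 7*x^2 + 8*x - 16) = (x - 4)*(x - 1)*(x^2 + 8*x + 16) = (x - 4)*(x - 1)*(x + 4)*(x + 4)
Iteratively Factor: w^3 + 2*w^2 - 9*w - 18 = (w - 3)*(w^2 + 5*w + 6) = (w - 3)*(w + 3)*(w + 2)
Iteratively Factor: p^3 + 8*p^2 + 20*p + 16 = (p + 4)*(p^2 + 4*p + 4) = (p + 2)*(p + 4)*(p + 2)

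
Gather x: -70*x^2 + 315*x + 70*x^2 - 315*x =0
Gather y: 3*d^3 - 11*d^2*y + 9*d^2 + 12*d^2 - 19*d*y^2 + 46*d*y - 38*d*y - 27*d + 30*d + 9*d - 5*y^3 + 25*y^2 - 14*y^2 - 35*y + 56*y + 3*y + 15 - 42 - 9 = 3*d^3 + 21*d^2 + 12*d - 5*y^3 + y^2*(11 - 19*d) + y*(-11*d^2 + 8*d + 24) - 36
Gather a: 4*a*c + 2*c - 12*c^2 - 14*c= 4*a*c - 12*c^2 - 12*c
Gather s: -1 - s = -s - 1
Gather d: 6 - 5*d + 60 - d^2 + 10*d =-d^2 + 5*d + 66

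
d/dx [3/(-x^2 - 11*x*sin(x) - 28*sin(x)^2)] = 3*(11*x*cos(x) + 2*x + 11*sin(x) + 28*sin(2*x))/((x + 4*sin(x))^2*(x + 7*sin(x))^2)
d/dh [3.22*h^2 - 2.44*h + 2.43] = 6.44*h - 2.44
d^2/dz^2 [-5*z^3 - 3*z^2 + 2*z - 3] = -30*z - 6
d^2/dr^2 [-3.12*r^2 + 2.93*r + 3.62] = -6.24000000000000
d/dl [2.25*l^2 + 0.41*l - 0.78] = 4.5*l + 0.41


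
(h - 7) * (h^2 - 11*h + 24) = h^3 - 18*h^2 + 101*h - 168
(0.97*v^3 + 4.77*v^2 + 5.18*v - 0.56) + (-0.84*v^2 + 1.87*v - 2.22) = 0.97*v^3 + 3.93*v^2 + 7.05*v - 2.78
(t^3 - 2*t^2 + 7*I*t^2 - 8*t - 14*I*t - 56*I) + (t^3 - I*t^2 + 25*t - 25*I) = 2*t^3 - 2*t^2 + 6*I*t^2 + 17*t - 14*I*t - 81*I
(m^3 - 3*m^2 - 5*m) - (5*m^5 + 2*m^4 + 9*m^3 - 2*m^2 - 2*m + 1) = -5*m^5 - 2*m^4 - 8*m^3 - m^2 - 3*m - 1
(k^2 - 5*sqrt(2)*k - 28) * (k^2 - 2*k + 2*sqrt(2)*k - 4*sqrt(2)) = k^4 - 3*sqrt(2)*k^3 - 2*k^3 - 48*k^2 + 6*sqrt(2)*k^2 - 56*sqrt(2)*k + 96*k + 112*sqrt(2)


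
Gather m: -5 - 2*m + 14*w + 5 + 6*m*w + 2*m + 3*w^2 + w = 6*m*w + 3*w^2 + 15*w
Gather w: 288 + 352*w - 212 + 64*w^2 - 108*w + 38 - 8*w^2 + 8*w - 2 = 56*w^2 + 252*w + 112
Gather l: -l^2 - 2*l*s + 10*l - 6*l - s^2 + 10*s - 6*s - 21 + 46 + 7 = -l^2 + l*(4 - 2*s) - s^2 + 4*s + 32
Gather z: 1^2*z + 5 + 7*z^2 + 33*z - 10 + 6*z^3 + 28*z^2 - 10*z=6*z^3 + 35*z^2 + 24*z - 5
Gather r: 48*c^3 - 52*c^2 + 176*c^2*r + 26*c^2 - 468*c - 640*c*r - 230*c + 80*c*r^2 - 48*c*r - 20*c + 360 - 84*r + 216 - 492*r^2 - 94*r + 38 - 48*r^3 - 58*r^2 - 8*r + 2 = 48*c^3 - 26*c^2 - 718*c - 48*r^3 + r^2*(80*c - 550) + r*(176*c^2 - 688*c - 186) + 616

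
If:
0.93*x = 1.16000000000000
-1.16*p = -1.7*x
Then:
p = 1.83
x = 1.25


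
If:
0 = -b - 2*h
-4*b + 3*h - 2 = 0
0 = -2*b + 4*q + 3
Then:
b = -4/11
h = 2/11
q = -41/44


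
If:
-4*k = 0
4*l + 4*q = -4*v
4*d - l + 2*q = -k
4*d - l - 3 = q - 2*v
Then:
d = 3/4 - 3*v/4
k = 0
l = 1 - 5*v/3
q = 2*v/3 - 1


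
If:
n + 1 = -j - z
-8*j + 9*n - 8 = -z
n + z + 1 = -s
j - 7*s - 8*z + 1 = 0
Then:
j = -18/11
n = -63/88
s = -18/11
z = 119/88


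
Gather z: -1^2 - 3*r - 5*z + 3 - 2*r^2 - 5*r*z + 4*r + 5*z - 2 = -2*r^2 - 5*r*z + r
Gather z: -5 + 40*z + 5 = 40*z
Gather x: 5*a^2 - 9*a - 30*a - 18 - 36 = 5*a^2 - 39*a - 54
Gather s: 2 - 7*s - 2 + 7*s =0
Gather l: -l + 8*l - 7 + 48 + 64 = 7*l + 105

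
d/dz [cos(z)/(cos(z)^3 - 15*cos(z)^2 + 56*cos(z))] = (2*cos(z) - 15)*sin(z)/(cos(z)^2 - 15*cos(z) + 56)^2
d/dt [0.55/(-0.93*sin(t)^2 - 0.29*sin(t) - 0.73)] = (1.023*sin(t) + 0.1595)*cos(t)/(0.93*sin(t)^2 + 0.29*sin(t) + 0.73)^2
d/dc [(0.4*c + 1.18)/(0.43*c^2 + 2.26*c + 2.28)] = (0.172*c^2 + 0.904*c - (0.4*c + 1.18)*(0.86*c + 2.26) + 0.912)/(0.43*c^2 + 2.26*c + 2.28)^2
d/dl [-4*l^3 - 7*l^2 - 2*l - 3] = -12*l^2 - 14*l - 2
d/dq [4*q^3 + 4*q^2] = 4*q*(3*q + 2)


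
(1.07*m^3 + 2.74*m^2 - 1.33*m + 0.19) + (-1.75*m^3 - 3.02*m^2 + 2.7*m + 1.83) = -0.68*m^3 - 0.28*m^2 + 1.37*m + 2.02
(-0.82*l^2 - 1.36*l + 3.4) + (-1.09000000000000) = -0.82*l^2 - 1.36*l + 2.31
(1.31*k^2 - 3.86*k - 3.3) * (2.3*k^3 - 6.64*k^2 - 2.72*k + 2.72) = 3.013*k^5 - 17.5764*k^4 + 14.4772*k^3 + 35.9744*k^2 - 1.5232*k - 8.976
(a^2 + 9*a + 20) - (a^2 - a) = 10*a + 20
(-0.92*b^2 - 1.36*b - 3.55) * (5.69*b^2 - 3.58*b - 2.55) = -5.2348*b^4 - 4.4448*b^3 - 12.9847*b^2 + 16.177*b + 9.0525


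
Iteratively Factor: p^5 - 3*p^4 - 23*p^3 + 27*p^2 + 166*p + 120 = (p - 4)*(p^4 + p^3 - 19*p^2 - 49*p - 30) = (p - 5)*(p - 4)*(p^3 + 6*p^2 + 11*p + 6) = (p - 5)*(p - 4)*(p + 3)*(p^2 + 3*p + 2) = (p - 5)*(p - 4)*(p + 1)*(p + 3)*(p + 2)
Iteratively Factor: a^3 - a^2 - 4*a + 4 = (a - 1)*(a^2 - 4) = (a - 2)*(a - 1)*(a + 2)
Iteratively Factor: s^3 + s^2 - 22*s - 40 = (s + 4)*(s^2 - 3*s - 10) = (s + 2)*(s + 4)*(s - 5)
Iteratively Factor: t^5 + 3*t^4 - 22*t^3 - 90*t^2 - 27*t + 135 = (t + 3)*(t^4 - 22*t^2 - 24*t + 45) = (t + 3)^2*(t^3 - 3*t^2 - 13*t + 15) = (t + 3)^3*(t^2 - 6*t + 5) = (t - 5)*(t + 3)^3*(t - 1)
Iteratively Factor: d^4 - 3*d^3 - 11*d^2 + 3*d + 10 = (d + 2)*(d^3 - 5*d^2 - d + 5) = (d - 5)*(d + 2)*(d^2 - 1) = (d - 5)*(d - 1)*(d + 2)*(d + 1)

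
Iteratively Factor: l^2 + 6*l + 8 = (l + 4)*(l + 2)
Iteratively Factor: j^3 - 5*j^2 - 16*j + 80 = (j - 5)*(j^2 - 16) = (j - 5)*(j - 4)*(j + 4)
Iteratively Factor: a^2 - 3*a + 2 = (a - 2)*(a - 1)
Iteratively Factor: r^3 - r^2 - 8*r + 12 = (r + 3)*(r^2 - 4*r + 4) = (r - 2)*(r + 3)*(r - 2)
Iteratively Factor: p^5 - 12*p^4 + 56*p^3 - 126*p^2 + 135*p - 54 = (p - 3)*(p^4 - 9*p^3 + 29*p^2 - 39*p + 18) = (p - 3)^2*(p^3 - 6*p^2 + 11*p - 6) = (p - 3)^2*(p - 1)*(p^2 - 5*p + 6) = (p - 3)^3*(p - 1)*(p - 2)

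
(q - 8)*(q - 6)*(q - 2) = q^3 - 16*q^2 + 76*q - 96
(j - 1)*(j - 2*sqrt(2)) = j^2 - 2*sqrt(2)*j - j + 2*sqrt(2)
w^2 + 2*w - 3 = (w - 1)*(w + 3)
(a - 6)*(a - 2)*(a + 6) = a^3 - 2*a^2 - 36*a + 72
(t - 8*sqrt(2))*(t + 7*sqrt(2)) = t^2 - sqrt(2)*t - 112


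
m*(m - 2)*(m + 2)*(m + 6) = m^4 + 6*m^3 - 4*m^2 - 24*m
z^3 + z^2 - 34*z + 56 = (z - 4)*(z - 2)*(z + 7)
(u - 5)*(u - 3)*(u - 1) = u^3 - 9*u^2 + 23*u - 15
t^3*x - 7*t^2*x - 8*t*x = t*(t - 8)*(t*x + x)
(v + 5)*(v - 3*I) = v^2 + 5*v - 3*I*v - 15*I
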